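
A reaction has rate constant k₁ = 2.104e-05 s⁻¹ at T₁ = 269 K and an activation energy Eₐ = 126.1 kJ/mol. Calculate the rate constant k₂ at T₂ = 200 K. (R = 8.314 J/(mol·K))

7.499e-14 s⁻¹

Step 1: Use the two-temperature Arrhenius form: ln(k₂/k₁) = -Eₐ/R × (1/T₂ - 1/T₁)
Step 2: Convert Eₐ to J/mol: 126.1 kJ/mol = 126100 J/mol
Step 3: 1/T₂ - 1/T₁ = 1/200 - 1/269 = 1.282528e-03 K⁻¹
Step 4: ln(k₂/k₁) = -126100/8.314 × 1.282528e-03 = -19.45234
Step 5: k₂ = k₁ × exp(-19.45234) = 2.104e-05 × 3.56415e-09 = 7.499e-14 s⁻¹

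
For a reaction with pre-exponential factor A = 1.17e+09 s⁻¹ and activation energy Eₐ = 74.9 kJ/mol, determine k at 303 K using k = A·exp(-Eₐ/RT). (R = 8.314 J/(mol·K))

1.43e-04 s⁻¹

Step 1: Use the Arrhenius equation: k = A × exp(-Eₐ/RT)
Step 2: Convert Eₐ to J/mol: 74.9 kJ/mol = 74900 J/mol
Step 3: Calculate the exponent: -Eₐ/(RT) = -74900/(8.314 × 303) = -29.73235
Step 4: k = 1.17e+09 × exp(-29.73235)
Step 5: k = 1.17e+09 × 1.22294e-13 = 1.4308e-04 s⁻¹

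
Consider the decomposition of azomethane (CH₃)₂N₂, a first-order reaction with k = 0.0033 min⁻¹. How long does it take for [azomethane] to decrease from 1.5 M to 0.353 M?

438.4 min

Step 1: For first-order: t = ln([azomethane]₀/[azomethane])/k
Step 2: t = ln(1.5/0.353)/0.0033
Step 3: t = ln(4.249)/0.0033
Step 4: t = 1.447/0.0033 = 438.4 min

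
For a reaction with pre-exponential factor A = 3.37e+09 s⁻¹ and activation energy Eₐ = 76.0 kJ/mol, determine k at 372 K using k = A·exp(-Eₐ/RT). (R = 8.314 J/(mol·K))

7.17e-02 s⁻¹

Step 1: Use the Arrhenius equation: k = A × exp(-Eₐ/RT)
Step 2: Convert Eₐ to J/mol: 76.0 kJ/mol = 76000 J/mol
Step 3: Calculate the exponent: -Eₐ/(RT) = -76000/(8.314 × 372) = -24.57314
Step 4: k = 3.37e+09 × exp(-24.57314)
Step 5: k = 3.37e+09 × 2.12824e-11 = 7.1722e-02 s⁻¹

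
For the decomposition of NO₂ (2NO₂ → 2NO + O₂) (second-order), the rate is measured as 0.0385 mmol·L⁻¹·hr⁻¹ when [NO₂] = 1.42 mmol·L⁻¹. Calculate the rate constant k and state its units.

0.01909 (mmol·L⁻¹)⁻¹·hr⁻¹

Step 1: rate = k[NO₂]^2, so k = rate / [NO₂]^2.
Step 2: k = 0.0385 / (1.42)^2 = 0.0385 / 2.016.
Step 3: k = 0.01909 (mmol·L⁻¹)⁻¹·hr⁻¹.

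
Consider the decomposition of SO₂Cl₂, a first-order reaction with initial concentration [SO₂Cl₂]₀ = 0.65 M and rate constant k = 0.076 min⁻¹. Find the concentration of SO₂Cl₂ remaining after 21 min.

0.1318 M

Step 1: For a first-order reaction: [SO₂Cl₂] = [SO₂Cl₂]₀ × e^(-kt)
Step 2: [SO₂Cl₂] = 0.65 × e^(-0.076 × 21)
Step 3: [SO₂Cl₂] = 0.65 × e^(-1.596)
Step 4: [SO₂Cl₂] = 0.65 × 0.202706 = 0.1318 M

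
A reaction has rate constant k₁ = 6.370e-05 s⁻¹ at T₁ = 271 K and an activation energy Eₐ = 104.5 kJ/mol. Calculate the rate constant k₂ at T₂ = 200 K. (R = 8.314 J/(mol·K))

4.502e-12 s⁻¹

Step 1: Use the two-temperature Arrhenius form: ln(k₂/k₁) = -Eₐ/R × (1/T₂ - 1/T₁)
Step 2: Convert Eₐ to J/mol: 104.5 kJ/mol = 104500 J/mol
Step 3: 1/T₂ - 1/T₁ = 1/200 - 1/271 = 1.309963e-03 K⁻¹
Step 4: ln(k₂/k₁) = -104500/8.314 × 1.309963e-03 = -16.46514
Step 5: k₂ = k₁ × exp(-16.46514) = 6.370e-05 × 7.06774e-08 = 4.502e-12 s⁻¹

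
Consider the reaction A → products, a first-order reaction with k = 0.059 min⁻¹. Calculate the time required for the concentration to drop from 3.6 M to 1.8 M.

11.75 min

Step 1: For first-order: t = ln([A]₀/[A])/k
Step 2: t = ln(3.6/1.8)/0.059
Step 3: t = ln(2)/0.059
Step 4: t = 0.6931/0.059 = 11.75 min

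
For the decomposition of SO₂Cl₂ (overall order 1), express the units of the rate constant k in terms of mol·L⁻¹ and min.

min⁻¹

Step 1: For overall order n, rate = k × (concentration)^n.
Step 2: Rate has units mol·L⁻¹·min⁻¹; concentration term has units (mol·L⁻¹)^1.
Step 3: k = rate / (concentration)^n, so units of k = (mol·L⁻¹)^(1-1)·min⁻¹ = min⁻¹.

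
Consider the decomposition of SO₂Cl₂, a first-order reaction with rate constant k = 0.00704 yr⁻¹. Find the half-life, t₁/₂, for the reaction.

98.46 yr

Step 1: For a first-order reaction, t₁/₂ = ln(2)/k
Step 2: t₁/₂ = ln(2)/0.00704
Step 3: t₁/₂ = 0.6931/0.00704 = 98.46 yr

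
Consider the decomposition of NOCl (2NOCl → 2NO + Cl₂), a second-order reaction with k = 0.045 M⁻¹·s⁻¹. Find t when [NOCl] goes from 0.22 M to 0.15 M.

47.14 s

Step 1: For second-order: t = (1/[NOCl] - 1/[NOCl]₀)/k
Step 2: t = (1/0.15 - 1/0.22)/0.045
Step 3: t = (6.667 - 4.545)/0.045
Step 4: t = 2.121/0.045 = 47.14 s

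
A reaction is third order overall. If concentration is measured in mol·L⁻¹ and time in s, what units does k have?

(mol·L⁻¹)⁻²·s⁻¹

Step 1: For overall order n, rate = k × (concentration)^n.
Step 2: Rate has units mol·L⁻¹·s⁻¹; concentration term has units (mol·L⁻¹)^3.
Step 3: k = rate / (concentration)^n, so units of k = (mol·L⁻¹)^(1-3)·s⁻¹ = (mol·L⁻¹)⁻²·s⁻¹.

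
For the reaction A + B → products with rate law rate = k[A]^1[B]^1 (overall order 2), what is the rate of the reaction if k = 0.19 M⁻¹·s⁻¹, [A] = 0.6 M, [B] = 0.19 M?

0.02166 M/s

Step 1: The rate law is rate = k[A]^1[B]^1, overall order = 1+1 = 2
Step 2: Substitute values: rate = 0.19 × (0.6)^1 × (0.19)^1
Step 3: rate = 0.19 × 0.6 × 0.19 = 0.02166 M/s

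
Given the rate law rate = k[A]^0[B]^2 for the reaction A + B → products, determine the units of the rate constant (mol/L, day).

(mol/L)⁻¹·day⁻¹

Step 1: Overall order = 0 + 2 = 2.
Step 2: rate has units mol/L·day⁻¹; [A]^0[B]^2 has units (mol/L)^2.
Step 3: k = rate/([A]^0[B]^2), so units of k = (mol/L)^(1-2)·day⁻¹ = (mol/L)⁻¹·day⁻¹.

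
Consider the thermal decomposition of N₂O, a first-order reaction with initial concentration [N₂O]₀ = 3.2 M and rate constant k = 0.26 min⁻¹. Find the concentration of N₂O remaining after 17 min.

0.03851 M

Step 1: For a first-order reaction: [N₂O] = [N₂O]₀ × e^(-kt)
Step 2: [N₂O] = 3.2 × e^(-0.26 × 17)
Step 3: [N₂O] = 3.2 × e^(-4.42)
Step 4: [N₂O] = 3.2 × 0.0120342 = 0.03851 M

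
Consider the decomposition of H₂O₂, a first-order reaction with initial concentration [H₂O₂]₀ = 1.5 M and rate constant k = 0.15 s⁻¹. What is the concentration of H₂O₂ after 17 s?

0.1171 M

Step 1: For a first-order reaction: [H₂O₂] = [H₂O₂]₀ × e^(-kt)
Step 2: [H₂O₂] = 1.5 × e^(-0.15 × 17)
Step 3: [H₂O₂] = 1.5 × e^(-2.55)
Step 4: [H₂O₂] = 1.5 × 0.0780817 = 0.1171 M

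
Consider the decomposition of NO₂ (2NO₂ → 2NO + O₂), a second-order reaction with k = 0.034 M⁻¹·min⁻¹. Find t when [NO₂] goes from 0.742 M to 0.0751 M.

352 min

Step 1: For second-order: t = (1/[NO₂] - 1/[NO₂]₀)/k
Step 2: t = (1/0.0751 - 1/0.742)/0.034
Step 3: t = (13.32 - 1.348)/0.034
Step 4: t = 11.97/0.034 = 352 min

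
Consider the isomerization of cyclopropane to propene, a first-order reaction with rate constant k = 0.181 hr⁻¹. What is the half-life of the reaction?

3.83 hr

Step 1: For a first-order reaction, t₁/₂ = ln(2)/k
Step 2: t₁/₂ = ln(2)/0.181
Step 3: t₁/₂ = 0.6931/0.181 = 3.83 hr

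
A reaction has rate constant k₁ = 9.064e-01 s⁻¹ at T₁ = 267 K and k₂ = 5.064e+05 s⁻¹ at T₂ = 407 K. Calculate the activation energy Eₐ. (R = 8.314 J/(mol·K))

85.4 kJ/mol

Step 1: Use the two-temperature Arrhenius form: ln(k₂/k₁) = -Eₐ/R × (1/T₂ - 1/T₁)
Step 2: ln(k₂/k₁) = ln(5.064e+05/9.064e-01) = ln(558694) = 13.2334
Step 3: 1/T₂ - 1/T₁ = 1/407 - 1/267 = -1.288316e-03 K⁻¹
Step 4: Eₐ = -R × ln(k₂/k₁) / (1/T₂ - 1/T₁) = -8.314 × 13.2334 / -1.288316e-03
Step 5: Eₐ = 8.5400e+04 J/mol = 85.4 kJ/mol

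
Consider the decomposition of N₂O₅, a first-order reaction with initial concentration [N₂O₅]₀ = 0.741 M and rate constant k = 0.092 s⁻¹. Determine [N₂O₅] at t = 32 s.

0.03902 M

Step 1: For a first-order reaction: [N₂O₅] = [N₂O₅]₀ × e^(-kt)
Step 2: [N₂O₅] = 0.741 × e^(-0.092 × 32)
Step 3: [N₂O₅] = 0.741 × e^(-2.944)
Step 4: [N₂O₅] = 0.741 × 0.0526547 = 0.03902 M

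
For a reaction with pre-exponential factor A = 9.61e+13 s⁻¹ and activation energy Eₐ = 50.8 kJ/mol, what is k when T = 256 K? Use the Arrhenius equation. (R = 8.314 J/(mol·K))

4.14e+03 s⁻¹

Step 1: Use the Arrhenius equation: k = A × exp(-Eₐ/RT)
Step 2: Convert Eₐ to J/mol: 50.8 kJ/mol = 50800 J/mol
Step 3: Calculate the exponent: -Eₐ/(RT) = -50800/(8.314 × 256) = -23.86787
Step 4: k = 9.61e+13 × exp(-23.86787)
Step 5: k = 9.61e+13 × 4.30840e-11 = 4.1404e+03 s⁻¹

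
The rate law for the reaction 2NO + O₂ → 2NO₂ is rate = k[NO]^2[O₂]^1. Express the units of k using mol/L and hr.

(mol/L)⁻²·hr⁻¹

Step 1: Overall order = 2 + 1 = 3.
Step 2: rate has units mol/L·hr⁻¹; [NO]^2[O₂]^1 has units (mol/L)^3.
Step 3: k = rate/([NO]^2[O₂]^1), so units of k = (mol/L)^(1-3)·hr⁻¹ = (mol/L)⁻²·hr⁻¹.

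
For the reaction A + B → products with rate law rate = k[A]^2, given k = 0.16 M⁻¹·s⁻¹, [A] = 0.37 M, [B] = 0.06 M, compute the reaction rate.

0.0219 M/s

Step 1: The rate law is rate = k[A]^2
Step 2: Note that the rate does not depend on [B] (zero order in B).
Step 3: rate = 0.16 × (0.37)^2 = 0.021904 M/s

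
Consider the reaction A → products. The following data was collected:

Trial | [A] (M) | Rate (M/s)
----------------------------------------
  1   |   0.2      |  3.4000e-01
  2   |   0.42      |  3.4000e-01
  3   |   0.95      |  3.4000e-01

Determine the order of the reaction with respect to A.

zeroth order (0)

Step 1: Compare trials - when concentration changes, rate stays constant.
Step 2: rate₂/rate₁ = 3.4000e-01/3.4000e-01 = 1
Step 3: [A]₂/[A]₁ = 0.42/0.2 = 2.1
Step 4: Since rate ratio ≈ (conc ratio)^0, the reaction is zeroth order.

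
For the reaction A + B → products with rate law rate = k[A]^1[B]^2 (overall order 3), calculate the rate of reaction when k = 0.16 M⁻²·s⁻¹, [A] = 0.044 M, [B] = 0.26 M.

0.0004759 M/s

Step 1: The rate law is rate = k[A]^1[B]^2, overall order = 1+2 = 3
Step 2: Substitute values: rate = 0.16 × (0.044)^1 × (0.26)^2
Step 3: rate = 0.16 × 0.044 × 0.0676 = 0.000475904 M/s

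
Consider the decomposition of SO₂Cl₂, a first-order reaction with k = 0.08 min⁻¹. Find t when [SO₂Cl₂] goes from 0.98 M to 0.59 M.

6.343 min

Step 1: For first-order: t = ln([SO₂Cl₂]₀/[SO₂Cl₂])/k
Step 2: t = ln(0.98/0.59)/0.08
Step 3: t = ln(1.661)/0.08
Step 4: t = 0.5074/0.08 = 6.343 min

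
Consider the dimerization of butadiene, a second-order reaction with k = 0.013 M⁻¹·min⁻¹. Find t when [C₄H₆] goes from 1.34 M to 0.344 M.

166.2 min

Step 1: For second-order: t = (1/[C₄H₆] - 1/[C₄H₆]₀)/k
Step 2: t = (1/0.344 - 1/1.34)/0.013
Step 3: t = (2.907 - 0.7463)/0.013
Step 4: t = 2.161/0.013 = 166.2 min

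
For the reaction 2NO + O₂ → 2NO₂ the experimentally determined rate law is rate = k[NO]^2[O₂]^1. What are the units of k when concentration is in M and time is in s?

M⁻²·s⁻¹

Step 1: Overall order = 2 + 1 = 3.
Step 2: rate has units M·s⁻¹; [NO]^2[O₂]^1 has units M^3.
Step 3: k = rate/([NO]^2[O₂]^1), so units of k = M^(1-3)·s⁻¹ = M⁻²·s⁻¹.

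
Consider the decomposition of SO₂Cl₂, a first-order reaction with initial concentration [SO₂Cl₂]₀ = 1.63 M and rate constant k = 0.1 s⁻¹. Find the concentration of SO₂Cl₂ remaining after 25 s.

0.1338 M

Step 1: For a first-order reaction: [SO₂Cl₂] = [SO₂Cl₂]₀ × e^(-kt)
Step 2: [SO₂Cl₂] = 1.63 × e^(-0.1 × 25)
Step 3: [SO₂Cl₂] = 1.63 × e^(-2.5)
Step 4: [SO₂Cl₂] = 1.63 × 0.082085 = 0.1338 M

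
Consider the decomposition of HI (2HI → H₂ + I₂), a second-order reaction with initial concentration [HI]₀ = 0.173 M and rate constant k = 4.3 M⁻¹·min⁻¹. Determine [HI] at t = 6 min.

0.03167 M

Step 1: For a second-order reaction: 1/[HI] = 1/[HI]₀ + kt
Step 2: 1/[HI] = 1/0.173 + 4.3 × 6
Step 3: 1/[HI] = 5.78 + 25.8 = 31.58
Step 4: [HI] = 1/31.58 = 0.03167 M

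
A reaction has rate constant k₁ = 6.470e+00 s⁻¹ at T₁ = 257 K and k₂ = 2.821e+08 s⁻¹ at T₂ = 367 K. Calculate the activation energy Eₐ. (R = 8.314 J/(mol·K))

125.4 kJ/mol

Step 1: Use the two-temperature Arrhenius form: ln(k₂/k₁) = -Eₐ/R × (1/T₂ - 1/T₁)
Step 2: ln(k₂/k₁) = ln(2.821e+08/6.470e+00) = ln(4.36012e+07) = 17.5906
Step 3: 1/T₂ - 1/T₁ = 1/367 - 1/257 = -1.166255e-03 K⁻¹
Step 4: Eₐ = -R × ln(k₂/k₁) / (1/T₂ - 1/T₁) = -8.314 × 17.5906 / -1.166255e-03
Step 5: Eₐ = 1.2540e+05 J/mol = 125.4 kJ/mol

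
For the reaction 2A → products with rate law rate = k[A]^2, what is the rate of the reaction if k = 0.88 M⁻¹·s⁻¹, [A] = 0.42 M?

0.1552 M/s

Step 1: Identify the rate law: rate = k[A]^2
Step 2: Substitute values: rate = 0.88 × (0.42)^2
Step 3: Calculate: rate = 0.88 × 0.1764 = 0.155232 M/s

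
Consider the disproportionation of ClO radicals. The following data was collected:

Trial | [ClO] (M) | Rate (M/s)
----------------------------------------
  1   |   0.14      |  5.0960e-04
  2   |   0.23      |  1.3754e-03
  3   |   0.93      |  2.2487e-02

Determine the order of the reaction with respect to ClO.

second order (2)

Step 1: Compare trials to find order n where rate₂/rate₁ = ([ClO]₂/[ClO]₁)^n
Step 2: rate₂/rate₁ = 1.3754e-03/5.0960e-04 = 2.699
Step 3: [ClO]₂/[ClO]₁ = 0.23/0.14 = 1.643
Step 4: n = ln(2.699)/ln(1.643) = 2.00 ≈ 2
Step 5: The reaction is second order in ClO.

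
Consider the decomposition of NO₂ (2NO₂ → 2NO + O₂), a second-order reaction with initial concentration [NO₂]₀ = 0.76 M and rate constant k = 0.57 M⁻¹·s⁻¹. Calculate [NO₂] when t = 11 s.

0.1318 M

Step 1: For a second-order reaction: 1/[NO₂] = 1/[NO₂]₀ + kt
Step 2: 1/[NO₂] = 1/0.76 + 0.57 × 11
Step 3: 1/[NO₂] = 1.316 + 6.27 = 7.586
Step 4: [NO₂] = 1/7.586 = 0.1318 M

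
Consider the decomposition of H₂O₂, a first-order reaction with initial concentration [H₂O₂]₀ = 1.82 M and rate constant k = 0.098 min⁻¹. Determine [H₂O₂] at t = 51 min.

0.01229 M

Step 1: For a first-order reaction: [H₂O₂] = [H₂O₂]₀ × e^(-kt)
Step 2: [H₂O₂] = 1.82 × e^(-0.098 × 51)
Step 3: [H₂O₂] = 1.82 × e^(-4.998)
Step 4: [H₂O₂] = 1.82 × 0.00675144 = 0.01229 M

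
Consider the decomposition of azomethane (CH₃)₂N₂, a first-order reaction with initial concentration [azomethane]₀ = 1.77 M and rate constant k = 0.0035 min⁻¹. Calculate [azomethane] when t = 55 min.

1.46 M

Step 1: For a first-order reaction: [azomethane] = [azomethane]₀ × e^(-kt)
Step 2: [azomethane] = 1.77 × e^(-0.0035 × 55)
Step 3: [azomethane] = 1.77 × e^(-0.1925)
Step 4: [azomethane] = 1.77 × 0.824894 = 1.46 M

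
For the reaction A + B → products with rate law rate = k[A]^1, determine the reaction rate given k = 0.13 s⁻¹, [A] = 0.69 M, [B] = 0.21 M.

0.0897 M/s

Step 1: The rate law is rate = k[A]^1
Step 2: Note that the rate does not depend on [B] (zero order in B).
Step 3: rate = 0.13 × (0.69)^1 = 0.0897 M/s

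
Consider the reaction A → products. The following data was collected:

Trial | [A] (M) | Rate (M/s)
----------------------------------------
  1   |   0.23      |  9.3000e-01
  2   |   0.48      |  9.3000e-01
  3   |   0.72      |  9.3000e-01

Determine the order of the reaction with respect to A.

zeroth order (0)

Step 1: Compare trials - when concentration changes, rate stays constant.
Step 2: rate₂/rate₁ = 9.3000e-01/9.3000e-01 = 1
Step 3: [A]₂/[A]₁ = 0.48/0.23 = 2.087
Step 4: Since rate ratio ≈ (conc ratio)^0, the reaction is zeroth order.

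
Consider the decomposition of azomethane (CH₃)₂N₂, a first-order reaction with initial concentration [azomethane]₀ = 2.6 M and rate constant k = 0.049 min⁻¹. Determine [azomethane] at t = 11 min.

1.517 M

Step 1: For a first-order reaction: [azomethane] = [azomethane]₀ × e^(-kt)
Step 2: [azomethane] = 2.6 × e^(-0.049 × 11)
Step 3: [azomethane] = 2.6 × e^(-0.539)
Step 4: [azomethane] = 2.6 × 0.583331 = 1.517 M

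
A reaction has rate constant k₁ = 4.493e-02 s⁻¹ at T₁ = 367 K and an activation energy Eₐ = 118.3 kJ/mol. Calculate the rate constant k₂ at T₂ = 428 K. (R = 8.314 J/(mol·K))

1.128e+01 s⁻¹

Step 1: Use the two-temperature Arrhenius form: ln(k₂/k₁) = -Eₐ/R × (1/T₂ - 1/T₁)
Step 2: Convert Eₐ to J/mol: 118.3 kJ/mol = 118300 J/mol
Step 3: 1/T₂ - 1/T₁ = 1/428 - 1/367 = -3.883470e-04 K⁻¹
Step 4: ln(k₂/k₁) = -118300/8.314 × -3.883470e-04 = 5.52579
Step 5: k₂ = k₁ × exp(5.52579) = 4.493e-02 × 2.51085e+02 = 1.128e+01 s⁻¹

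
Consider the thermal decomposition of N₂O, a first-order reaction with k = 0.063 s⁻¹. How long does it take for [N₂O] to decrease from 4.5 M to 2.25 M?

11 s

Step 1: For first-order: t = ln([N₂O]₀/[N₂O])/k
Step 2: t = ln(4.5/2.25)/0.063
Step 3: t = ln(2)/0.063
Step 4: t = 0.6931/0.063 = 11 s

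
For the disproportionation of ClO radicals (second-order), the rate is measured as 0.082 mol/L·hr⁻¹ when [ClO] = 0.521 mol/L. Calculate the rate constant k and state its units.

0.3021 (mol/L)⁻¹·hr⁻¹

Step 1: rate = k[ClO]^2, so k = rate / [ClO]^2.
Step 2: k = 0.082 / (0.521)^2 = 0.082 / 0.2714.
Step 3: k = 0.3021 (mol/L)⁻¹·hr⁻¹.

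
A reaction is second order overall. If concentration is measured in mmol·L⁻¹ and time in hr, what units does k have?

(mmol·L⁻¹)⁻¹·hr⁻¹

Step 1: For overall order n, rate = k × (concentration)^n.
Step 2: Rate has units mmol·L⁻¹·hr⁻¹; concentration term has units (mmol·L⁻¹)^2.
Step 3: k = rate / (concentration)^n, so units of k = (mmol·L⁻¹)^(1-2)·hr⁻¹ = (mmol·L⁻¹)⁻¹·hr⁻¹.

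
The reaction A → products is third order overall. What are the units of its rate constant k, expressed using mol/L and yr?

(mol/L)⁻²·yr⁻¹

Step 1: For overall order n, rate = k × (concentration)^n.
Step 2: Rate has units mol/L·yr⁻¹; concentration term has units (mol/L)^3.
Step 3: k = rate / (concentration)^n, so units of k = (mol/L)^(1-3)·yr⁻¹ = (mol/L)⁻²·yr⁻¹.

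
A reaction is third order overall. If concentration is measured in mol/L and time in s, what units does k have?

(mol/L)⁻²·s⁻¹

Step 1: For overall order n, rate = k × (concentration)^n.
Step 2: Rate has units mol/L·s⁻¹; concentration term has units (mol/L)^3.
Step 3: k = rate / (concentration)^n, so units of k = (mol/L)^(1-3)·s⁻¹ = (mol/L)⁻²·s⁻¹.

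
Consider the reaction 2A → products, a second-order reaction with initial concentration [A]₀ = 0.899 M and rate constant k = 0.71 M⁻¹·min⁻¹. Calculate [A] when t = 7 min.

0.1644 M

Step 1: For a second-order reaction: 1/[A] = 1/[A]₀ + kt
Step 2: 1/[A] = 1/0.899 + 0.71 × 7
Step 3: 1/[A] = 1.112 + 4.97 = 6.082
Step 4: [A] = 1/6.082 = 0.1644 M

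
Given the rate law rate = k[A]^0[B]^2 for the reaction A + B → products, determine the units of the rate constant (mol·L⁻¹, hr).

(mol·L⁻¹)⁻¹·hr⁻¹

Step 1: Overall order = 0 + 2 = 2.
Step 2: rate has units mol·L⁻¹·hr⁻¹; [A]^0[B]^2 has units (mol·L⁻¹)^2.
Step 3: k = rate/([A]^0[B]^2), so units of k = (mol·L⁻¹)^(1-2)·hr⁻¹ = (mol·L⁻¹)⁻¹·hr⁻¹.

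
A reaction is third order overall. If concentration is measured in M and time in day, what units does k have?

M⁻²·day⁻¹

Step 1: For overall order n, rate = k × (concentration)^n.
Step 2: Rate has units M·day⁻¹; concentration term has units M^3.
Step 3: k = rate / (concentration)^n, so units of k = M^(1-3)·day⁻¹ = M⁻²·day⁻¹.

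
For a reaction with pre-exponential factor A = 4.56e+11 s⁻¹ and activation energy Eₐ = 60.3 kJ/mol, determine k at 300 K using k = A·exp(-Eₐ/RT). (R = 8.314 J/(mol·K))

1.44e+01 s⁻¹

Step 1: Use the Arrhenius equation: k = A × exp(-Eₐ/RT)
Step 2: Convert Eₐ to J/mol: 60.3 kJ/mol = 60300 J/mol
Step 3: Calculate the exponent: -Eₐ/(RT) = -60300/(8.314 × 300) = -24.17609
Step 4: k = 4.56e+11 × exp(-24.17609)
Step 5: k = 4.56e+11 × 3.16561e-11 = 1.4435e+01 s⁻¹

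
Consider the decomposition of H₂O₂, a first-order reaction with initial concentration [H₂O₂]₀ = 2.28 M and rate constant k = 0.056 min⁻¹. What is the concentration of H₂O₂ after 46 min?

0.1735 M

Step 1: For a first-order reaction: [H₂O₂] = [H₂O₂]₀ × e^(-kt)
Step 2: [H₂O₂] = 2.28 × e^(-0.056 × 46)
Step 3: [H₂O₂] = 2.28 × e^(-2.576)
Step 4: [H₂O₂] = 2.28 × 0.0760777 = 0.1735 M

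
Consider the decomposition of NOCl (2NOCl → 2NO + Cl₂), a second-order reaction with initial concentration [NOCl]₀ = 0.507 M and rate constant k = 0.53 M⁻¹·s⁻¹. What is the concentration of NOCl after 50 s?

0.03512 M

Step 1: For a second-order reaction: 1/[NOCl] = 1/[NOCl]₀ + kt
Step 2: 1/[NOCl] = 1/0.507 + 0.53 × 50
Step 3: 1/[NOCl] = 1.972 + 26.5 = 28.47
Step 4: [NOCl] = 1/28.47 = 0.03512 M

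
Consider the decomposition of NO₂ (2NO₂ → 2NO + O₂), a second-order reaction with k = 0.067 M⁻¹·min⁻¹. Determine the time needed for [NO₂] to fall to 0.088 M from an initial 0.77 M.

150.2 min

Step 1: For second-order: t = (1/[NO₂] - 1/[NO₂]₀)/k
Step 2: t = (1/0.088 - 1/0.77)/0.067
Step 3: t = (11.36 - 1.299)/0.067
Step 4: t = 10.06/0.067 = 150.2 min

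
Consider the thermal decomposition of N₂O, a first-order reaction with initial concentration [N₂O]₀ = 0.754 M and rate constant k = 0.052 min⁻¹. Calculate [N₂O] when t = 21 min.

0.253 M

Step 1: For a first-order reaction: [N₂O] = [N₂O]₀ × e^(-kt)
Step 2: [N₂O] = 0.754 × e^(-0.052 × 21)
Step 3: [N₂O] = 0.754 × e^(-1.092)
Step 4: [N₂O] = 0.754 × 0.335545 = 0.253 M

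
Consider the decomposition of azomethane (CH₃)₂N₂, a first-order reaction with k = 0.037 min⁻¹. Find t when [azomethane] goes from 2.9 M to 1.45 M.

18.73 min

Step 1: For first-order: t = ln([azomethane]₀/[azomethane])/k
Step 2: t = ln(2.9/1.45)/0.037
Step 3: t = ln(2)/0.037
Step 4: t = 0.6931/0.037 = 18.73 min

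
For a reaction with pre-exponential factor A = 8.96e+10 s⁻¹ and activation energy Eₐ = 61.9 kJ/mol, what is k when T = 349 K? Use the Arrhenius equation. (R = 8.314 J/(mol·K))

4.87e+01 s⁻¹

Step 1: Use the Arrhenius equation: k = A × exp(-Eₐ/RT)
Step 2: Convert Eₐ to J/mol: 61.9 kJ/mol = 61900 J/mol
Step 3: Calculate the exponent: -Eₐ/(RT) = -61900/(8.314 × 349) = -21.33316
Step 4: k = 8.96e+10 × exp(-21.33316)
Step 5: k = 8.96e+10 × 5.43408e-10 = 4.8689e+01 s⁻¹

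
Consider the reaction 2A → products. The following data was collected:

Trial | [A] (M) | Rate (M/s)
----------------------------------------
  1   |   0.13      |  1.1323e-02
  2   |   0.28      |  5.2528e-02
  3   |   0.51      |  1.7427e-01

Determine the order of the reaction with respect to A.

second order (2)

Step 1: Compare trials to find order n where rate₂/rate₁ = ([A]₂/[A]₁)^n
Step 2: rate₂/rate₁ = 5.2528e-02/1.1323e-02 = 4.639
Step 3: [A]₂/[A]₁ = 0.28/0.13 = 2.154
Step 4: n = ln(4.639)/ln(2.154) = 2.00 ≈ 2
Step 5: The reaction is second order in A.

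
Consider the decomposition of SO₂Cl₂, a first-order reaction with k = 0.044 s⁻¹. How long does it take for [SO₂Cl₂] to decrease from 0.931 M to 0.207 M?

34.17 s

Step 1: For first-order: t = ln([SO₂Cl₂]₀/[SO₂Cl₂])/k
Step 2: t = ln(0.931/0.207)/0.044
Step 3: t = ln(4.498)/0.044
Step 4: t = 1.504/0.044 = 34.17 s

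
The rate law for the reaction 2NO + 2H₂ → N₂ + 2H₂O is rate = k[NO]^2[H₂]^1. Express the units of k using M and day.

M⁻²·day⁻¹

Step 1: Overall order = 2 + 1 = 3.
Step 2: rate has units M·day⁻¹; [NO]^2[H₂]^1 has units M^3.
Step 3: k = rate/([NO]^2[H₂]^1), so units of k = M^(1-3)·day⁻¹ = M⁻²·day⁻¹.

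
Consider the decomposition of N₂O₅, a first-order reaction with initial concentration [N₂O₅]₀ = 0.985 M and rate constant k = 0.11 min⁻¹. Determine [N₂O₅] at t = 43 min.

0.008694 M

Step 1: For a first-order reaction: [N₂O₅] = [N₂O₅]₀ × e^(-kt)
Step 2: [N₂O₅] = 0.985 × e^(-0.11 × 43)
Step 3: [N₂O₅] = 0.985 × e^(-4.73)
Step 4: [N₂O₅] = 0.985 × 0.00882647 = 0.008694 M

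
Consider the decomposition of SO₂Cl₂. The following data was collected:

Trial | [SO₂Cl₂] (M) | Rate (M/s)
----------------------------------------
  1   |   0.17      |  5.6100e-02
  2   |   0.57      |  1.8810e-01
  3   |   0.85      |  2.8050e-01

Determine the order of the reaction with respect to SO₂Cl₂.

first order (1)

Step 1: Compare trials to find order n where rate₂/rate₁ = ([SO₂Cl₂]₂/[SO₂Cl₂]₁)^n
Step 2: rate₂/rate₁ = 1.8810e-01/5.6100e-02 = 3.353
Step 3: [SO₂Cl₂]₂/[SO₂Cl₂]₁ = 0.57/0.17 = 3.353
Step 4: n = ln(3.353)/ln(3.353) = 1.00 ≈ 1
Step 5: The reaction is first order in SO₂Cl₂.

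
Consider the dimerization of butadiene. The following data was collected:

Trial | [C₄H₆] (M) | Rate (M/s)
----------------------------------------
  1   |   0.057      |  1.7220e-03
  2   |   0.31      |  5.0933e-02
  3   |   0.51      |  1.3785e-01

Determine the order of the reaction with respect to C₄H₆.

second order (2)

Step 1: Compare trials to find order n where rate₂/rate₁ = ([C₄H₆]₂/[C₄H₆]₁)^n
Step 2: rate₂/rate₁ = 5.0933e-02/1.7220e-03 = 29.58
Step 3: [C₄H₆]₂/[C₄H₆]₁ = 0.31/0.057 = 5.439
Step 4: n = ln(29.58)/ln(5.439) = 2.00 ≈ 2
Step 5: The reaction is second order in C₄H₆.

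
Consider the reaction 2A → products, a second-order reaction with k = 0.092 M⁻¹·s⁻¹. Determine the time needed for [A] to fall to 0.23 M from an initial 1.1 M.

37.38 s

Step 1: For second-order: t = (1/[A] - 1/[A]₀)/k
Step 2: t = (1/0.23 - 1/1.1)/0.092
Step 3: t = (4.348 - 0.9091)/0.092
Step 4: t = 3.439/0.092 = 37.38 s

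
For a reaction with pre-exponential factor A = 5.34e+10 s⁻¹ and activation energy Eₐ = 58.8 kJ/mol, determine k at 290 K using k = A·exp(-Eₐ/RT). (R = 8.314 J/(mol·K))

1.37e+00 s⁻¹

Step 1: Use the Arrhenius equation: k = A × exp(-Eₐ/RT)
Step 2: Convert Eₐ to J/mol: 58.8 kJ/mol = 58800 J/mol
Step 3: Calculate the exponent: -Eₐ/(RT) = -58800/(8.314 × 290) = -24.38761
Step 4: k = 5.34e+10 × exp(-24.38761)
Step 5: k = 5.34e+10 × 2.56210e-11 = 1.3682e+00 s⁻¹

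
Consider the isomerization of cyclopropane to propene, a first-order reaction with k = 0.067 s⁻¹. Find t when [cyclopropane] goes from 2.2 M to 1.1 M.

10.35 s

Step 1: For first-order: t = ln([cyclopropane]₀/[cyclopropane])/k
Step 2: t = ln(2.2/1.1)/0.067
Step 3: t = ln(2)/0.067
Step 4: t = 0.6931/0.067 = 10.35 s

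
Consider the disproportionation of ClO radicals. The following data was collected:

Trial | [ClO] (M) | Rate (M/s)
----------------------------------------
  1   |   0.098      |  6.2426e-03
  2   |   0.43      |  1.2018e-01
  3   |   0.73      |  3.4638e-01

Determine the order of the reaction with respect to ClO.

second order (2)

Step 1: Compare trials to find order n where rate₂/rate₁ = ([ClO]₂/[ClO]₁)^n
Step 2: rate₂/rate₁ = 1.2018e-01/6.2426e-03 = 19.25
Step 3: [ClO]₂/[ClO]₁ = 0.43/0.098 = 4.388
Step 4: n = ln(19.25)/ln(4.388) = 2.00 ≈ 2
Step 5: The reaction is second order in ClO.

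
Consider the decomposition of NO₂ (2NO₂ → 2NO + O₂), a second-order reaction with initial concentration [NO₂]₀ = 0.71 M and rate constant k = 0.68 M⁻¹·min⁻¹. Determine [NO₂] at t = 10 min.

0.1218 M

Step 1: For a second-order reaction: 1/[NO₂] = 1/[NO₂]₀ + kt
Step 2: 1/[NO₂] = 1/0.71 + 0.68 × 10
Step 3: 1/[NO₂] = 1.408 + 6.8 = 8.208
Step 4: [NO₂] = 1/8.208 = 0.1218 M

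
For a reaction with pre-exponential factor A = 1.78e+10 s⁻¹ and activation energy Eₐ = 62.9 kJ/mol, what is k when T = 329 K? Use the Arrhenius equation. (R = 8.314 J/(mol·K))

1.83e+00 s⁻¹

Step 1: Use the Arrhenius equation: k = A × exp(-Eₐ/RT)
Step 2: Convert Eₐ to J/mol: 62.9 kJ/mol = 62900 J/mol
Step 3: Calculate the exponent: -Eₐ/(RT) = -62900/(8.314 × 329) = -22.99560
Step 4: k = 1.78e+10 × exp(-22.99560)
Step 5: k = 1.78e+10 × 1.03071e-10 = 1.8347e+00 s⁻¹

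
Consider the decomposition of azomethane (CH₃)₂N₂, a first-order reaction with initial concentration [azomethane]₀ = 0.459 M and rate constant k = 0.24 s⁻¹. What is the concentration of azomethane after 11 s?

0.03275 M

Step 1: For a first-order reaction: [azomethane] = [azomethane]₀ × e^(-kt)
Step 2: [azomethane] = 0.459 × e^(-0.24 × 11)
Step 3: [azomethane] = 0.459 × e^(-2.64)
Step 4: [azomethane] = 0.459 × 0.0713613 = 0.03275 M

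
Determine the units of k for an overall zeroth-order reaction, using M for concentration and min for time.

M·min⁻¹

Step 1: For overall order n, rate = k × (concentration)^n.
Step 2: Rate has units M·min⁻¹; concentration term has units M^0.
Step 3: k = rate / (concentration)^n, so units of k = M^(1-0)·min⁻¹ = M·min⁻¹.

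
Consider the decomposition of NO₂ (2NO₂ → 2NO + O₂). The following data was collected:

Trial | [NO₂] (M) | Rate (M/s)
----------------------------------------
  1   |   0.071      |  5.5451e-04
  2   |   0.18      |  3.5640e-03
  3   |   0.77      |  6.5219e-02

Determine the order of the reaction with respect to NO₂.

second order (2)

Step 1: Compare trials to find order n where rate₂/rate₁ = ([NO₂]₂/[NO₂]₁)^n
Step 2: rate₂/rate₁ = 3.5640e-03/5.5451e-04 = 6.427
Step 3: [NO₂]₂/[NO₂]₁ = 0.18/0.071 = 2.535
Step 4: n = ln(6.427)/ln(2.535) = 2.00 ≈ 2
Step 5: The reaction is second order in NO₂.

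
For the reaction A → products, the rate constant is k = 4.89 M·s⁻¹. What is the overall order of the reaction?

zeroth order (0)

Step 1: The units of k for an nth-order reaction are (concentration)^(1-n)·(time)⁻¹.
Step 2: Here k has units M·s⁻¹, so the concentration exponent is 1.
Step 3: 1 - n = 1 ⇒ n = 0. The reaction is zeroth order.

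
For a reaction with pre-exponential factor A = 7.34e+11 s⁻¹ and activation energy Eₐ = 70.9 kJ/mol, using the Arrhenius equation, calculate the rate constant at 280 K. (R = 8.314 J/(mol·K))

4.35e-02 s⁻¹

Step 1: Use the Arrhenius equation: k = A × exp(-Eₐ/RT)
Step 2: Convert Eₐ to J/mol: 70.9 kJ/mol = 70900 J/mol
Step 3: Calculate the exponent: -Eₐ/(RT) = -70900/(8.314 × 280) = -30.45637
Step 4: k = 7.34e+11 × exp(-30.45637)
Step 5: k = 7.34e+11 × 5.92880e-14 = 4.3517e-02 s⁻¹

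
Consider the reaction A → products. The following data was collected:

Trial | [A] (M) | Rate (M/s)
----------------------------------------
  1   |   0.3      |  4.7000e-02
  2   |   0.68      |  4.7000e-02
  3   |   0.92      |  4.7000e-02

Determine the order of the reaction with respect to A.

zeroth order (0)

Step 1: Compare trials - when concentration changes, rate stays constant.
Step 2: rate₂/rate₁ = 4.7000e-02/4.7000e-02 = 1
Step 3: [A]₂/[A]₁ = 0.68/0.3 = 2.267
Step 4: Since rate ratio ≈ (conc ratio)^0, the reaction is zeroth order.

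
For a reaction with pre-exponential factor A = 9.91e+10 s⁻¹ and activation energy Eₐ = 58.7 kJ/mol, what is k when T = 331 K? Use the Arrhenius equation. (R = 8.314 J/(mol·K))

5.40e+01 s⁻¹

Step 1: Use the Arrhenius equation: k = A × exp(-Eₐ/RT)
Step 2: Convert Eₐ to J/mol: 58.7 kJ/mol = 58700 J/mol
Step 3: Calculate the exponent: -Eₐ/(RT) = -58700/(8.314 × 331) = -21.33045
Step 4: k = 9.91e+10 × exp(-21.33045)
Step 5: k = 9.91e+10 × 5.44883e-10 = 5.3998e+01 s⁻¹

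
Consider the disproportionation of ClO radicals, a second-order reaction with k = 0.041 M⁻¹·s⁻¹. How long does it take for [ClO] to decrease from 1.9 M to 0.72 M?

21.04 s

Step 1: For second-order: t = (1/[ClO] - 1/[ClO]₀)/k
Step 2: t = (1/0.72 - 1/1.9)/0.041
Step 3: t = (1.389 - 0.5263)/0.041
Step 4: t = 0.8626/0.041 = 21.04 s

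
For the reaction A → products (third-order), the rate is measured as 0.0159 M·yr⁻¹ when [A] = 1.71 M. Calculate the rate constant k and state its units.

0.00318 M⁻²·yr⁻¹

Step 1: rate = k[A]^3, so k = rate / [A]^3.
Step 2: k = 0.0159 / (1.71)^3 = 0.0159 / 5.
Step 3: k = 0.00318 M⁻²·yr⁻¹.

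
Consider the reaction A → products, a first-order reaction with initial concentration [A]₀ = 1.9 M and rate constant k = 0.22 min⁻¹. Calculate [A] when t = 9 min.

0.2623 M

Step 1: For a first-order reaction: [A] = [A]₀ × e^(-kt)
Step 2: [A] = 1.9 × e^(-0.22 × 9)
Step 3: [A] = 1.9 × e^(-1.98)
Step 4: [A] = 1.9 × 0.138069 = 0.2623 M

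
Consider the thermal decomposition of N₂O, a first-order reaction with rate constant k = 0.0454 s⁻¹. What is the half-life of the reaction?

15.27 s

Step 1: For a first-order reaction, t₁/₂ = ln(2)/k
Step 2: t₁/₂ = ln(2)/0.0454
Step 3: t₁/₂ = 0.6931/0.0454 = 15.27 s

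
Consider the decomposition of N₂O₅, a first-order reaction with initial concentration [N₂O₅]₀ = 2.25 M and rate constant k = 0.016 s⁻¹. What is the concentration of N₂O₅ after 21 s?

1.608 M

Step 1: For a first-order reaction: [N₂O₅] = [N₂O₅]₀ × e^(-kt)
Step 2: [N₂O₅] = 2.25 × e^(-0.016 × 21)
Step 3: [N₂O₅] = 2.25 × e^(-0.336)
Step 4: [N₂O₅] = 2.25 × 0.714623 = 1.608 M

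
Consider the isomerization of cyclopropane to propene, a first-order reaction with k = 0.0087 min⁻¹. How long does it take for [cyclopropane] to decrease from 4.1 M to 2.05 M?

79.67 min

Step 1: For first-order: t = ln([cyclopropane]₀/[cyclopropane])/k
Step 2: t = ln(4.1/2.05)/0.0087
Step 3: t = ln(2)/0.0087
Step 4: t = 0.6931/0.0087 = 79.67 min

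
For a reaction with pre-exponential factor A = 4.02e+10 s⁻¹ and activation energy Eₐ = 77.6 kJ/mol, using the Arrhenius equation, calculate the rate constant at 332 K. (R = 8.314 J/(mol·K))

2.48e-02 s⁻¹

Step 1: Use the Arrhenius equation: k = A × exp(-Eₐ/RT)
Step 2: Convert Eₐ to J/mol: 77.6 kJ/mol = 77600 J/mol
Step 3: Calculate the exponent: -Eₐ/(RT) = -77600/(8.314 × 332) = -28.11342
Step 4: k = 4.02e+10 × exp(-28.11342)
Step 5: k = 4.02e+10 × 6.17301e-13 = 2.4816e-02 s⁻¹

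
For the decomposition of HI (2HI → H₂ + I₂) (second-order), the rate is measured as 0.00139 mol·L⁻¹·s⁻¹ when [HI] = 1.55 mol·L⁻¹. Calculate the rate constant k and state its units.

0.0005786 (mol·L⁻¹)⁻¹·s⁻¹

Step 1: rate = k[HI]^2, so k = rate / [HI]^2.
Step 2: k = 0.00139 / (1.55)^2 = 0.00139 / 2.403.
Step 3: k = 0.0005786 (mol·L⁻¹)⁻¹·s⁻¹.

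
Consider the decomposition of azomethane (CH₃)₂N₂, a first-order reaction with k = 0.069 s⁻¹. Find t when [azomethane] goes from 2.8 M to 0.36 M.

29.73 s

Step 1: For first-order: t = ln([azomethane]₀/[azomethane])/k
Step 2: t = ln(2.8/0.36)/0.069
Step 3: t = ln(7.778)/0.069
Step 4: t = 2.051/0.069 = 29.73 s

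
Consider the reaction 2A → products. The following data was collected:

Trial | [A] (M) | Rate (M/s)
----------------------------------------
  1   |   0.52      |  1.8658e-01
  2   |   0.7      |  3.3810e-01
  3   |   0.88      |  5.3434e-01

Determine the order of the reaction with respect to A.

second order (2)

Step 1: Compare trials to find order n where rate₂/rate₁ = ([A]₂/[A]₁)^n
Step 2: rate₂/rate₁ = 3.3810e-01/1.8658e-01 = 1.812
Step 3: [A]₂/[A]₁ = 0.7/0.52 = 1.346
Step 4: n = ln(1.812)/ln(1.346) = 2.00 ≈ 2
Step 5: The reaction is second order in A.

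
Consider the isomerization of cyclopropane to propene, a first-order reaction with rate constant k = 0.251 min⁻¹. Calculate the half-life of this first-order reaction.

2.762 min

Step 1: For a first-order reaction, t₁/₂ = ln(2)/k
Step 2: t₁/₂ = ln(2)/0.251
Step 3: t₁/₂ = 0.6931/0.251 = 2.762 min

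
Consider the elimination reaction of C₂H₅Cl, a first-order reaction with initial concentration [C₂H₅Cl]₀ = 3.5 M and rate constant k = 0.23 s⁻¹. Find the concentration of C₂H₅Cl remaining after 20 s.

0.03518 M

Step 1: For a first-order reaction: [C₂H₅Cl] = [C₂H₅Cl]₀ × e^(-kt)
Step 2: [C₂H₅Cl] = 3.5 × e^(-0.23 × 20)
Step 3: [C₂H₅Cl] = 3.5 × e^(-4.6)
Step 4: [C₂H₅Cl] = 3.5 × 0.0100518 = 0.03518 M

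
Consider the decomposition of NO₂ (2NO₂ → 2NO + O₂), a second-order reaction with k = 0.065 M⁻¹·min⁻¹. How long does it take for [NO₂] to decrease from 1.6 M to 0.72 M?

11.75 min

Step 1: For second-order: t = (1/[NO₂] - 1/[NO₂]₀)/k
Step 2: t = (1/0.72 - 1/1.6)/0.065
Step 3: t = (1.389 - 0.625)/0.065
Step 4: t = 0.7639/0.065 = 11.75 min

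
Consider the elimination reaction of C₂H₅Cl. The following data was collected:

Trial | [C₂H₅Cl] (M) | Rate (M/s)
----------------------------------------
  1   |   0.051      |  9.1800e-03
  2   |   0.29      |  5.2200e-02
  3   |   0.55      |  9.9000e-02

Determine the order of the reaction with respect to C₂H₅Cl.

first order (1)

Step 1: Compare trials to find order n where rate₂/rate₁ = ([C₂H₅Cl]₂/[C₂H₅Cl]₁)^n
Step 2: rate₂/rate₁ = 5.2200e-02/9.1800e-03 = 5.686
Step 3: [C₂H₅Cl]₂/[C₂H₅Cl]₁ = 0.29/0.051 = 5.686
Step 4: n = ln(5.686)/ln(5.686) = 1.00 ≈ 1
Step 5: The reaction is first order in C₂H₅Cl.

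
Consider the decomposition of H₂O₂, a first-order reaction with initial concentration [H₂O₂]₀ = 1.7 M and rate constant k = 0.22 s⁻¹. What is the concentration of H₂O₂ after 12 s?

0.1213 M

Step 1: For a first-order reaction: [H₂O₂] = [H₂O₂]₀ × e^(-kt)
Step 2: [H₂O₂] = 1.7 × e^(-0.22 × 12)
Step 3: [H₂O₂] = 1.7 × e^(-2.64)
Step 4: [H₂O₂] = 1.7 × 0.0713613 = 0.1213 M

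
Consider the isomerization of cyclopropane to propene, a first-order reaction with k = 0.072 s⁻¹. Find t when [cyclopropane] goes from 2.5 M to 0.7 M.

17.68 s

Step 1: For first-order: t = ln([cyclopropane]₀/[cyclopropane])/k
Step 2: t = ln(2.5/0.7)/0.072
Step 3: t = ln(3.571)/0.072
Step 4: t = 1.273/0.072 = 17.68 s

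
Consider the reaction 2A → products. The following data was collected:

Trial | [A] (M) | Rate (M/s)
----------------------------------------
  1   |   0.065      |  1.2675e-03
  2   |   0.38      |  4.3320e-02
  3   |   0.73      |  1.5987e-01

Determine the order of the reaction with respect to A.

second order (2)

Step 1: Compare trials to find order n where rate₂/rate₁ = ([A]₂/[A]₁)^n
Step 2: rate₂/rate₁ = 4.3320e-02/1.2675e-03 = 34.18
Step 3: [A]₂/[A]₁ = 0.38/0.065 = 5.846
Step 4: n = ln(34.18)/ln(5.846) = 2.00 ≈ 2
Step 5: The reaction is second order in A.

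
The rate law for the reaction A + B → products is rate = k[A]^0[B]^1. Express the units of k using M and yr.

yr⁻¹

Step 1: Overall order = 0 + 1 = 1.
Step 2: rate has units M·yr⁻¹; [A]^0[B]^1 has units M^1.
Step 3: k = rate/([A]^0[B]^1), so units of k = M^(1-1)·yr⁻¹ = yr⁻¹.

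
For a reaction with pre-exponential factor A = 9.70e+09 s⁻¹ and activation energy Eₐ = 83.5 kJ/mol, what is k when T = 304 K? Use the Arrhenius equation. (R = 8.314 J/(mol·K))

4.35e-05 s⁻¹

Step 1: Use the Arrhenius equation: k = A × exp(-Eₐ/RT)
Step 2: Convert Eₐ to J/mol: 83.5 kJ/mol = 83500 J/mol
Step 3: Calculate the exponent: -Eₐ/(RT) = -83500/(8.314 × 304) = -33.03717
Step 4: k = 9.70e+09 × exp(-33.03717)
Step 5: k = 9.70e+09 × 4.48889e-15 = 4.3542e-05 s⁻¹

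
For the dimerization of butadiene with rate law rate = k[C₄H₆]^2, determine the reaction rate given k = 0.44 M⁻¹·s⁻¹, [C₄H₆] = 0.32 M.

0.04506 M/s

Step 1: Identify the rate law: rate = k[C₄H₆]^2
Step 2: Substitute values: rate = 0.44 × (0.32)^2
Step 3: Calculate: rate = 0.44 × 0.1024 = 0.045056 M/s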